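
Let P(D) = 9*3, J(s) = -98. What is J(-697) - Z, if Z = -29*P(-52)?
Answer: 685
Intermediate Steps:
P(D) = 27
Z = -783 (Z = -29*27 = -783)
J(-697) - Z = -98 - 1*(-783) = -98 + 783 = 685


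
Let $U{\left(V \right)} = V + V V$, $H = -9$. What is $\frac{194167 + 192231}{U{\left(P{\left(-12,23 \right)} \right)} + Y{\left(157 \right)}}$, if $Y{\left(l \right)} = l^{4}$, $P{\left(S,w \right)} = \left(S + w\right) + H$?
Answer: $\frac{386398}{607573207} \approx 0.00063597$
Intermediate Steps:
$P{\left(S,w \right)} = -9 + S + w$ ($P{\left(S,w \right)} = \left(S + w\right) - 9 = -9 + S + w$)
$U{\left(V \right)} = V + V^{2}$
$\frac{194167 + 192231}{U{\left(P{\left(-12,23 \right)} \right)} + Y{\left(157 \right)}} = \frac{194167 + 192231}{\left(-9 - 12 + 23\right) \left(1 - -2\right) + 157^{4}} = \frac{386398}{2 \left(1 + 2\right) + 607573201} = \frac{386398}{2 \cdot 3 + 607573201} = \frac{386398}{6 + 607573201} = \frac{386398}{607573207}$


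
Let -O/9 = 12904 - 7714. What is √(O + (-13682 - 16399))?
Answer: I*√76791 ≈ 277.11*I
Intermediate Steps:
O = -46710 (O = -9*(12904 - 7714) = -9*5190 = -46710)
√(O + (-13682 - 16399)) = √(-46710 + (-13682 - 16399)) = √(-46710 - 30081) = √(-76791) = I*√76791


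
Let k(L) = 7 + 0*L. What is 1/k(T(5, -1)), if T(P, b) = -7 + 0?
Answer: ⅐ ≈ 0.14286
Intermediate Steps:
T(P, b) = -7
k(L) = 7 (k(L) = 7 + 0 = 7)
1/k(T(5, -1)) = 1/7 = ⅐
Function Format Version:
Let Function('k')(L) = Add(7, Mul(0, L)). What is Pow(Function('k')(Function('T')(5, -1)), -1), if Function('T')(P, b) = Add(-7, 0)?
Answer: Rational(1, 7) ≈ 0.14286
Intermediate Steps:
Function('T')(P, b) = -7
Function('k')(L) = 7 (Function('k')(L) = Add(7, 0) = 7)
Pow(Function('k')(Function('T')(5, -1)), -1) = Pow(7, -1) = Rational(1, 7)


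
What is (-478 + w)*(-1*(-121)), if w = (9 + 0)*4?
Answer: -53482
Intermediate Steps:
w = 36 (w = 9*4 = 36)
(-478 + w)*(-1*(-121)) = (-478 + 36)*(-1*(-121)) = -442*121 = -53482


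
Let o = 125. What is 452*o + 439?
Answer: 56939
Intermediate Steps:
452*o + 439 = 452*125 + 439 = 56500 + 439 = 56939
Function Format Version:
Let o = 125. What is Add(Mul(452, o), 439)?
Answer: 56939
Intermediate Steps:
Add(Mul(452, o), 439) = Add(Mul(452, 125), 439) = Add(56500, 439) = 56939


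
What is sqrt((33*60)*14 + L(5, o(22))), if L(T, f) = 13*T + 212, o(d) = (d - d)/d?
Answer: sqrt(27997) ≈ 167.32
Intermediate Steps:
o(d) = 0 (o(d) = 0/d = 0)
L(T, f) = 212 + 13*T
sqrt((33*60)*14 + L(5, o(22))) = sqrt((33*60)*14 + (212 + 13*5)) = sqrt(1980*14 + (212 + 65)) = sqrt(27720 + 277) = sqrt(27997)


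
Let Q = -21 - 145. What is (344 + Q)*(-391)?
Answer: -69598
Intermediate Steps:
Q = -166
(344 + Q)*(-391) = (344 - 166)*(-391) = 178*(-391) = -69598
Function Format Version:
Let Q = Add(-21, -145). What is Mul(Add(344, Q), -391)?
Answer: -69598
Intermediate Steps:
Q = -166
Mul(Add(344, Q), -391) = Mul(Add(344, -166), -391) = Mul(178, -391) = -69598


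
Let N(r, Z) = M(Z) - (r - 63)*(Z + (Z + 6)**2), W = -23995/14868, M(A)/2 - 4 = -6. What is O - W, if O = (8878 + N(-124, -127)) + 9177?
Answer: 40621912687/14868 ≈ 2.7322e+6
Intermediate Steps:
M(A) = -4 (M(A) = 8 + 2*(-6) = 8 - 12 = -4)
W = -23995/14868 (W = -23995*1/14868 = -23995/14868 ≈ -1.6139)
N(r, Z) = -4 - (-63 + r)*(Z + (6 + Z)**2) (N(r, Z) = -4 - (r - 63)*(Z + (Z + 6)**2) = -4 - (-63 + r)*(Z + (6 + Z)**2))
O = 2732169 (O = (8878 + (-4 + 63*(-127) + 63*(6 - 127)**2 - 1*(-127)*(-124) - 1*(-124)*(6 - 127)**2)) + 9177 = (8878 + (-4 - 8001 + 63*(-121)**2 - 15748 - 1*(-124)*(-121)**2)) + 9177 = (8878 + (-4 - 8001 + 63*14641 - 15748 - 1*(-124)*14641)) + 9177 = (8878 + (-4 - 8001 + 922383 - 15748 + 1815484)) + 9177 = (8878 + 2714114) + 9177 = 2722992 + 9177 = 2732169)
O - W = 2732169 - 1*(-23995/14868) = 2732169 + 23995/14868 = 40621912687/14868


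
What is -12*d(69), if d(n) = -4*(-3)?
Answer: -144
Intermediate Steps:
d(n) = 12
-12*d(69) = -12*12 = -144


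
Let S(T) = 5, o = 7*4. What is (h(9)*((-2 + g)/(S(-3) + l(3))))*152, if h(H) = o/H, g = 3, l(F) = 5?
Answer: 2128/45 ≈ 47.289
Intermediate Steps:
o = 28
h(H) = 28/H
(h(9)*((-2 + g)/(S(-3) + l(3))))*152 = ((28/9)*((-2 + 3)/(5 + 5)))*152 = ((28*(1/9))*(1/10))*152 = (28*((1/10)*1)/9)*152 = ((28/9)*(1/10))*152 = (14/45)*152 = 2128/45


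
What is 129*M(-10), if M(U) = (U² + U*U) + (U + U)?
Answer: 23220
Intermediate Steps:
M(U) = 2*U + 2*U² (M(U) = (U² + U²) + 2*U = 2*U² + 2*U = 2*U + 2*U²)
129*M(-10) = 129*(2*(-10)*(1 - 10)) = 129*(2*(-10)*(-9)) = 129*180 = 23220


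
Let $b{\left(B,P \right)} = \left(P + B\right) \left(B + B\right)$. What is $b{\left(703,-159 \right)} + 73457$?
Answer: $838321$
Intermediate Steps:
$b{\left(B,P \right)} = 2 B \left(B + P\right)$ ($b{\left(B,P \right)} = \left(B + P\right) 2 B = 2 B \left(B + P\right)$)
$b{\left(703,-159 \right)} + 73457 = 2 \cdot 703 \left(703 - 159\right) + 73457 = 2 \cdot 703 \cdot 544 + 73457 = 764864 + 73457 = 838321$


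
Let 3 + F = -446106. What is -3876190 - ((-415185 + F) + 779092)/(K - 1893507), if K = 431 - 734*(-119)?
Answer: -152159840237/39255 ≈ -3.8762e+6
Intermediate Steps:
F = -446109 (F = -3 - 446106 = -446109)
K = 87777 (K = 431 + 87346 = 87777)
-3876190 - ((-415185 + F) + 779092)/(K - 1893507) = -3876190 - ((-415185 - 446109) + 779092)/(87777 - 1893507) = -3876190 - (-861294 + 779092)/(-1805730) = -3876190 - (-82202)*(-1)/1805730 = -3876190 - 1*1787/39255 = -3876190 - 1787/39255 = -152159840237/39255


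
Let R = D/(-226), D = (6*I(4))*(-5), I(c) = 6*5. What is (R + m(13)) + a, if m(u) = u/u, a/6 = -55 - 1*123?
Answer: -120121/113 ≈ -1063.0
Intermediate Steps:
I(c) = 30
D = -900 (D = (6*30)*(-5) = 180*(-5) = -900)
a = -1068 (a = 6*(-55 - 1*123) = 6*(-55 - 123) = 6*(-178) = -1068)
m(u) = 1
R = 450/113 (R = -900/(-226) = -900*(-1/226) = 450/113 ≈ 3.9823)
(R + m(13)) + a = (450/113 + 1) - 1068 = 563/113 - 1068 = -120121/113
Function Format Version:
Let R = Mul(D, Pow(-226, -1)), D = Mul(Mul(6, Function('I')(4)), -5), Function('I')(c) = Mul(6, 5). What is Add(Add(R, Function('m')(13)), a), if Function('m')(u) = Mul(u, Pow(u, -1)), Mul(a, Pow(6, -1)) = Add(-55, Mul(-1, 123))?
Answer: Rational(-120121, 113) ≈ -1063.0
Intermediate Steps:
Function('I')(c) = 30
D = -900 (D = Mul(Mul(6, 30), -5) = Mul(180, -5) = -900)
a = -1068 (a = Mul(6, Add(-55, Mul(-1, 123))) = Mul(6, Add(-55, -123)) = Mul(6, -178) = -1068)
Function('m')(u) = 1
R = Rational(450, 113) (R = Mul(-900, Pow(-226, -1)) = Mul(-900, Rational(-1, 226)) = Rational(450, 113) ≈ 3.9823)
Add(Add(R, Function('m')(13)), a) = Add(Add(Rational(450, 113), 1), -1068) = Add(Rational(563, 113), -1068) = Rational(-120121, 113)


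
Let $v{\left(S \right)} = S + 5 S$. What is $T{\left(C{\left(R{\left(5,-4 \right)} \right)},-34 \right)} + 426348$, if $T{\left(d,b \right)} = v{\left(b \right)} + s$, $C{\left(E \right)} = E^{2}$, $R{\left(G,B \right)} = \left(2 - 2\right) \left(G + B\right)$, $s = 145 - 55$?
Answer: $426234$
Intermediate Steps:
$v{\left(S \right)} = 6 S$
$s = 90$
$R{\left(G,B \right)} = 0$ ($R{\left(G,B \right)} = 0 \left(B + G\right) = 0$)
$T{\left(d,b \right)} = 90 + 6 b$ ($T{\left(d,b \right)} = 6 b + 90 = 90 + 6 b$)
$T{\left(C{\left(R{\left(5,-4 \right)} \right)},-34 \right)} + 426348 = \left(90 + 6 \left(-34\right)\right) + 426348 = \left(90 - 204\right) + 426348 = -114 + 426348 = 426234$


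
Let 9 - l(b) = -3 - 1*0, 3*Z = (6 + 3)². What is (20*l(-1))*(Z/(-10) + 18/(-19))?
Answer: -16632/19 ≈ -875.37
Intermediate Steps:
Z = 27 (Z = (6 + 3)²/3 = (⅓)*9² = (⅓)*81 = 27)
l(b) = 12 (l(b) = 9 - (-3 - 1*0) = 9 - (-3 + 0) = 9 - 1*(-3) = 9 + 3 = 12)
(20*l(-1))*(Z/(-10) + 18/(-19)) = (20*12)*(27/(-10) + 18/(-19)) = 240*(27*(-⅒) + 18*(-1/19)) = 240*(-27/10 - 18/19) = 240*(-693/190) = -16632/19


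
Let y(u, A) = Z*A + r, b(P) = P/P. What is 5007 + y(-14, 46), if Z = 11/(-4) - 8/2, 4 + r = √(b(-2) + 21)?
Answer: 9385/2 + √22 ≈ 4697.2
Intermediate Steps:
b(P) = 1
r = -4 + √22 (r = -4 + √(1 + 21) = -4 + √22 ≈ 0.69042)
Z = -27/4 (Z = 11*(-¼) - 8*½ = -11/4 - 4 = -27/4 ≈ -6.7500)
y(u, A) = -4 + √22 - 27*A/4 (y(u, A) = -27*A/4 + (-4 + √22) = -4 + √22 - 27*A/4)
5007 + y(-14, 46) = 5007 + (-4 + √22 - 27/4*46) = 5007 + (-4 + √22 - 621/2) = 5007 + (-629/2 + √22) = 9385/2 + √22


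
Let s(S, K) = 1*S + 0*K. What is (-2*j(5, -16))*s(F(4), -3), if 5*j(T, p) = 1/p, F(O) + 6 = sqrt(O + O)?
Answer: -3/20 + sqrt(2)/20 ≈ -0.079289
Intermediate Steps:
F(O) = -6 + sqrt(2)*sqrt(O) (F(O) = -6 + sqrt(O + O) = -6 + sqrt(2*O) = -6 + sqrt(2)*sqrt(O))
s(S, K) = S (s(S, K) = S + 0 = S)
j(T, p) = 1/(5*p)
(-2*j(5, -16))*s(F(4), -3) = (-2/(5*(-16)))*(-6 + sqrt(2)*sqrt(4)) = (-2*(-1)/(5*16))*(-6 + sqrt(2)*2) = (-2*(-1/80))*(-6 + 2*sqrt(2)) = (-6 + 2*sqrt(2))/40 = -3/20 + sqrt(2)/20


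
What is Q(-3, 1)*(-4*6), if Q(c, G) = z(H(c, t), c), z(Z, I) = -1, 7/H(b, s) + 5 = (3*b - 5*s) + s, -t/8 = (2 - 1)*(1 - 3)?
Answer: 24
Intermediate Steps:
t = 16 (t = -8*(2 - 1)*(1 - 3) = -8*(-2) = 16)
H(b, s) = 7/(-5 - 4*s + 3*b) (H(b, s) = 7/(-5 + ((3*b - 5*s) + s)) = 7/(-5 + ((-5*s + 3*b) + s)) = 7/(-5 + (-4*s + 3*b)) = 7/(-5 - 4*s + 3*b))
Q(c, G) = -1
Q(-3, 1)*(-4*6) = -(-4)*6 = -1*(-24) = 24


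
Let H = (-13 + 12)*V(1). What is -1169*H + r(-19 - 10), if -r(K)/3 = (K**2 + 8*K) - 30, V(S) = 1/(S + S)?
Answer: -2305/2 ≈ -1152.5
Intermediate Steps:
V(S) = 1/(2*S)
r(K) = 90 - 24*K - 3*K**2 (r(K) = -3*((K**2 + 8*K) - 30) = -3*(-30 + K**2 + 8*K) = 90 - 24*K - 3*K**2)
H = -1/2 (H = (-13 + 12)*((1/2)/1) = -1/2 ≈ -0.50000)
-1169*H + r(-19 - 10) = -1169*(-1/2) + (90 - 24*(-19 - 10) - 3*(-19 - 10)**2) = 1169/2 + (90 - 24*(-29) - 3*(-29)**2) = 1169/2 + (90 + 696 - 3*841) = 1169/2 + (90 + 696 - 2523) = 1169/2 - 1737 = -2305/2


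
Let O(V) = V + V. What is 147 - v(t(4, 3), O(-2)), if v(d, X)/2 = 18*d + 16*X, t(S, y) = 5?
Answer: 95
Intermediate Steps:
O(V) = 2*V
v(d, X) = 32*X + 36*d (v(d, X) = 2*(18*d + 16*X) = 2*(16*X + 18*d) = 32*X + 36*d)
147 - v(t(4, 3), O(-2)) = 147 - (32*(2*(-2)) + 36*5) = 147 - (32*(-4) + 180) = 147 - (-128 + 180) = 147 - 1*52 = 147 - 52 = 95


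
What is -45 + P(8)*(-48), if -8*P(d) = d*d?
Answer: 339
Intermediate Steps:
P(d) = -d²/8 (P(d) = -d*d/8 = -d²/8)
-45 + P(8)*(-48) = -45 - ⅛*8²*(-48) = -45 - ⅛*64*(-48) = -45 - 8*(-48) = -45 + 384 = 339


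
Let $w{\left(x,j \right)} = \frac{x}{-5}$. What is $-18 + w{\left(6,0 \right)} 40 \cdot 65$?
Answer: $-3138$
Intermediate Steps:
$w{\left(x,j \right)} = - \frac{x}{5}$ ($w{\left(x,j \right)} = x \left(- \frac{1}{5}\right) = - \frac{x}{5}$)
$-18 + w{\left(6,0 \right)} 40 \cdot 65 = -18 + \left(- \frac{1}{5}\right) 6 \cdot 40 \cdot 65 = -18 + \left(- \frac{6}{5}\right) 40 \cdot 65 = -18 - 3120 = -3138$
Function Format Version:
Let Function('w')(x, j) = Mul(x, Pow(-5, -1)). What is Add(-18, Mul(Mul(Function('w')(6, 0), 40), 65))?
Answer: -3138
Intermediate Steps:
Function('w')(x, j) = Mul(Rational(-1, 5), x) (Function('w')(x, j) = Mul(x, Rational(-1, 5)) = Mul(Rational(-1, 5), x))
Add(-18, Mul(Mul(Function('w')(6, 0), 40), 65)) = Add(-18, Mul(Mul(Mul(Rational(-1, 5), 6), 40), 65)) = Add(-18, Mul(Mul(Rational(-6, 5), 40), 65)) = Add(-18, Mul(-48, 65)) = Add(-18, -3120) = -3138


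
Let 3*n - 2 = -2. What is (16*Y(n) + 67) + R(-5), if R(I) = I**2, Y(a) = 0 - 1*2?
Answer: 60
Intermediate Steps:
n = 0 (n = 2/3 + (1/3)*(-2) = 2/3 - 2/3 = 0)
Y(a) = -2 (Y(a) = 0 - 2 = -2)
(16*Y(n) + 67) + R(-5) = (16*(-2) + 67) + (-5)**2 = (-32 + 67) + 25 = 35 + 25 = 60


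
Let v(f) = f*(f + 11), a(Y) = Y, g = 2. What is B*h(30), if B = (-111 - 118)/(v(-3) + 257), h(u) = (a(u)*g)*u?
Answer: -412200/233 ≈ -1769.1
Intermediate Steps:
v(f) = f*(11 + f)
h(u) = 2*u**2 (h(u) = (u*2)*u = (2*u)*u = 2*u**2)
B = -229/233 (B = (-111 - 118)/(-3*(11 - 3) + 257) = -229/(-3*8 + 257) = -229/(-24 + 257) = -229/233 ≈ -0.98283)
B*h(30) = -458*30**2/233 = -458*900/233 = -229/233*1800 = -412200/233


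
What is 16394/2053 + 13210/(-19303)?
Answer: 289333252/39629059 ≈ 7.3010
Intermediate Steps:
16394/2053 + 13210/(-19303) = 16394*(1/2053) + 13210*(-1/19303) = 16394/2053 - 13210/19303 = 289333252/39629059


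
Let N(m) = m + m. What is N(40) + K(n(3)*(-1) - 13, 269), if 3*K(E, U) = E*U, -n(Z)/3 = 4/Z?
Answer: -727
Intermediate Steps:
n(Z) = -12/Z
N(m) = 2*m
K(E, U) = E*U/3 (K(E, U) = (E*U)/3 = E*U/3)
N(40) + K(n(3)*(-1) - 13, 269) = 2*40 + (⅓)*(-12/3*(-1) - 13)*269 = 80 + (⅓)*(-12*⅓*(-1) - 13)*269 = 80 + (⅓)*(-4*(-1) - 13)*269 = 80 + (⅓)*(4 - 13)*269 = 80 + (⅓)*(-9)*269 = 80 - 807 = -727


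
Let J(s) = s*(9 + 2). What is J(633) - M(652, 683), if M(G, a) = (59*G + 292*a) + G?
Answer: -231593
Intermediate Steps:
M(G, a) = 60*G + 292*a
J(s) = 11*s (J(s) = s*11 = 11*s)
J(633) - M(652, 683) = 11*633 - (60*652 + 292*683) = 6963 - (39120 + 199436) = 6963 - 1*238556 = 6963 - 238556 = -231593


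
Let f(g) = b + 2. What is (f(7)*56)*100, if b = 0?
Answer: 11200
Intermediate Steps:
f(g) = 2 (f(g) = 0 + 2 = 2)
(f(7)*56)*100 = (2*56)*100 = 112*100 = 11200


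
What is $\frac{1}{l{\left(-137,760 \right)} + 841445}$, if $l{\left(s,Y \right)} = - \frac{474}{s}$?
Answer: $\frac{137}{115278439} \approx 1.1884 \cdot 10^{-6}$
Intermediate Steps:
$\frac{1}{l{\left(-137,760 \right)} + 841445} = \frac{1}{- \frac{474}{-137} + 841445} = \frac{1}{\left(-474\right) \left(- \frac{1}{137}\right) + 841445} = \frac{1}{\frac{474}{137} + 841445} = \frac{1}{\frac{115278439}{137}} = \frac{137}{115278439}$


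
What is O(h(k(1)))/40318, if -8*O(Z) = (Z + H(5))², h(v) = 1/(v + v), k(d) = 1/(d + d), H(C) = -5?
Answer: -1/20159 ≈ -4.9606e-5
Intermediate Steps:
k(d) = 1/(2*d)
h(v) = 1/(2*v)
O(Z) = -(-5 + Z)²/8 (O(Z) = -(Z - 5)²/8 = -(-5 + Z)²/8)
O(h(k(1)))/40318 = -(-5 + 1/(2*(((½)/1))))²/8/40318 = -(-5 + 1/(2*(((½)*1))))²/8*(1/40318) = -(-5 + 1/(2*(½)))²/8*(1/40318) = -(-5 + (½)*2)²/8*(1/40318) = -(-5 + 1)²/8*(1/40318) = -⅛*(-4)²*(1/40318) = -⅛*16*(1/40318) = -2*1/40318 = -1/20159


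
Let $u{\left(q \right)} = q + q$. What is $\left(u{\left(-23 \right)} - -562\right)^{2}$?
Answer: $266256$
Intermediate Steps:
$u{\left(q \right)} = 2 q$
$\left(u{\left(-23 \right)} - -562\right)^{2} = \left(2 \left(-23\right) - -562\right)^{2} = \left(-46 + 562\right)^{2} = 516^{2} = 266256$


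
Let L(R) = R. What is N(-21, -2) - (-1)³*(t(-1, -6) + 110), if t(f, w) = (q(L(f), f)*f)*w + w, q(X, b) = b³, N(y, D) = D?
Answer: 96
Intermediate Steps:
t(f, w) = w + w*f⁴ (t(f, w) = (f³*f)*w + w = f⁴*w + w = w*f⁴ + w = w + w*f⁴)
N(-21, -2) - (-1)³*(t(-1, -6) + 110) = -2 - (-1)³*(-6*(1 + (-1)⁴) + 110) = -2 - (-1)*(-6*(1 + 1) + 110) = -2 - (-1)*(-6*2 + 110) = -2 - (-1)*(-12 + 110) = -2 - (-1)*98 = -2 - 1*(-98) = -2 + 98 = 96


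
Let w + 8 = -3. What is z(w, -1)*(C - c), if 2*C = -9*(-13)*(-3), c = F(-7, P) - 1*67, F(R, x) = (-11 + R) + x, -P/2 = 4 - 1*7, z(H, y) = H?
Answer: 2123/2 ≈ 1061.5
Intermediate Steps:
w = -11 (w = -8 - 3 = -11)
P = 6 (P = -2*(4 - 1*7) = -2*(4 - 7) = -2*(-3) = 6)
F(R, x) = -11 + R + x
c = -79 (c = (-11 - 7 + 6) - 1*67 = -12 - 67 = -79)
C = -351/2 (C = (-9*(-13)*(-3))/2 = (117*(-3))/2 = (½)*(-351) = -351/2 ≈ -175.50)
z(w, -1)*(C - c) = -11*(-351/2 - 1*(-79)) = -11*(-351/2 + 79) = -11*(-193/2) = 2123/2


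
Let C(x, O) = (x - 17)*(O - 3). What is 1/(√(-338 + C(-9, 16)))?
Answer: -I/26 ≈ -0.038462*I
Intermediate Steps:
C(x, O) = (-17 + x)*(-3 + O)
1/(√(-338 + C(-9, 16))) = 1/(√(-338 + (51 - 17*16 - 3*(-9) + 16*(-9)))) = 1/(√(-338 + (51 - 272 + 27 - 144))) = 1/(√(-338 - 338)) = 1/(√(-676)) = 1/(26*I) = -I/26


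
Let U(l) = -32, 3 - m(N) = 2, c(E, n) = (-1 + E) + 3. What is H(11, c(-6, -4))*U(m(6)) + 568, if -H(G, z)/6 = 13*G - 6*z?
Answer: 32632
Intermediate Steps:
c(E, n) = 2 + E
m(N) = 1 (m(N) = 3 - 1*2 = 3 - 2 = 1)
H(G, z) = -78*G + 36*z (H(G, z) = -6*(13*G - 6*z) = -6*(-6*z + 13*G) = -78*G + 36*z)
H(11, c(-6, -4))*U(m(6)) + 568 = (-78*11 + 36*(2 - 6))*(-32) + 568 = (-858 + 36*(-4))*(-32) + 568 = (-858 - 144)*(-32) + 568 = -1002*(-32) + 568 = 32064 + 568 = 32632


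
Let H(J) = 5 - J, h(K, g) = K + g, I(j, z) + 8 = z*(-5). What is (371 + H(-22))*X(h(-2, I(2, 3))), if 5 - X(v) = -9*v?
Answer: -87560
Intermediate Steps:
I(j, z) = -8 - 5*z (I(j, z) = -8 + z*(-5) = -8 - 5*z)
X(v) = 5 + 9*v (X(v) = 5 - (-9)*v = 5 + 9*v)
(371 + H(-22))*X(h(-2, I(2, 3))) = (371 + (5 - 1*(-22)))*(5 + 9*(-2 + (-8 - 5*3))) = (371 + (5 + 22))*(5 + 9*(-2 + (-8 - 15))) = (371 + 27)*(5 + 9*(-2 - 23)) = 398*(5 + 9*(-25)) = 398*(5 - 225) = 398*(-220) = -87560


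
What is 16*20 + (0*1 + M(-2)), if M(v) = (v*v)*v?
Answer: 312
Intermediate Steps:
M(v) = v**3 (M(v) = v**2*v = v**3)
16*20 + (0*1 + M(-2)) = 16*20 + (0*1 + (-2)**3) = 320 + (0 - 8) = 320 - 8 = 312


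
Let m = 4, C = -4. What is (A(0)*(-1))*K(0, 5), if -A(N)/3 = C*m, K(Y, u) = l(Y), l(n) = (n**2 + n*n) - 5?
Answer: 240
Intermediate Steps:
l(n) = -5 + 2*n**2 (l(n) = (n**2 + n**2) - 5 = 2*n**2 - 5 = -5 + 2*n**2)
K(Y, u) = -5 + 2*Y**2
A(N) = 48 (A(N) = -(-12)*4 = -3*(-16) = 48)
(A(0)*(-1))*K(0, 5) = (48*(-1))*(-5 + 2*0**2) = -48*(-5 + 2*0) = -48*(-5 + 0) = -48*(-5) = 240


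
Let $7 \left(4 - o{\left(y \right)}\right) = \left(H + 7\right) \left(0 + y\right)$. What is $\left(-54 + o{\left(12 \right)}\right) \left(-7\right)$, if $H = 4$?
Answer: $482$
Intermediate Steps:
$o{\left(y \right)} = 4 - \frac{11 y}{7}$ ($o{\left(y \right)} = 4 - \frac{\left(4 + 7\right) \left(0 + y\right)}{7} = 4 - \frac{11 y}{7}$)
$\left(-54 + o{\left(12 \right)}\right) \left(-7\right) = \left(-54 + \left(4 - \frac{132}{7}\right)\right) \left(-7\right) = \left(-54 - \frac{104}{7}\right) \left(-7\right) = \left(- \frac{482}{7}\right) \left(-7\right) = 482$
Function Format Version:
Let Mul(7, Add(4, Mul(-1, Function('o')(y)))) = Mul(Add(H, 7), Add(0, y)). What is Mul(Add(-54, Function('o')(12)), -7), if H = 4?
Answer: 482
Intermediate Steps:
Function('o')(y) = Add(4, Mul(Rational(-11, 7), y)) (Function('o')(y) = Add(4, Mul(Rational(-1, 7), Mul(Add(4, 7), Add(0, y)))) = Add(4, Mul(Rational(-1, 7), Mul(11, y))) = Add(4, Mul(Rational(-11, 7), y)))
Mul(Add(-54, Function('o')(12)), -7) = Mul(Add(-54, Add(4, Mul(Rational(-11, 7), 12))), -7) = Mul(Add(-54, Add(4, Rational(-132, 7))), -7) = Mul(Add(-54, Rational(-104, 7)), -7) = Mul(Rational(-482, 7), -7) = 482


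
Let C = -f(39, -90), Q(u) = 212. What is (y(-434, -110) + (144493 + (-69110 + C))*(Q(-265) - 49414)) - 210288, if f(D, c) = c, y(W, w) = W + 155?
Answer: -3713633113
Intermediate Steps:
y(W, w) = 155 + W
C = 90 (C = -1*(-90) = 90)
(y(-434, -110) + (144493 + (-69110 + C))*(Q(-265) - 49414)) - 210288 = ((155 - 434) + (144493 + (-69110 + 90))*(212 - 49414)) - 210288 = (-279 + (144493 - 69020)*(-49202)) - 210288 = (-279 + 75473*(-49202)) - 210288 = (-279 - 3713422546) - 210288 = -3713422825 - 210288 = -3713633113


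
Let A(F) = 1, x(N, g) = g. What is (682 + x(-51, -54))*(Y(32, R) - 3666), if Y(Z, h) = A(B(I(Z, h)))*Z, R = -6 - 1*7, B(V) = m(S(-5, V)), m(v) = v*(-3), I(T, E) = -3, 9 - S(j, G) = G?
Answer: -2282152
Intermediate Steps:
S(j, G) = 9 - G
m(v) = -3*v
B(V) = -27 + 3*V (B(V) = -3*(9 - V) = -27 + 3*V)
R = -13 (R = -6 - 7 = -13)
Y(Z, h) = Z (Y(Z, h) = 1*Z = Z)
(682 + x(-51, -54))*(Y(32, R) - 3666) = (682 - 54)*(32 - 3666) = 628*(-3634) = -2282152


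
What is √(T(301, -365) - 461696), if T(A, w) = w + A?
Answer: 8*I*√7215 ≈ 679.53*I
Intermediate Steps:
T(A, w) = A + w
√(T(301, -365) - 461696) = √((301 - 365) - 461696) = √(-64 - 461696) = √(-461760) = 8*I*√7215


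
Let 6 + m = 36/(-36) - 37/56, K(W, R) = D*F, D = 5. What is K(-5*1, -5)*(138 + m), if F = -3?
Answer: -109485/56 ≈ -1955.1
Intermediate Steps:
K(W, R) = -15 (K(W, R) = 5*(-3) = -15)
m = -429/56 (m = -6 + (36/(-36) - 37/56) = -6 + (36*(-1/36) - 37*1/56) = -6 + (-1 - 37/56) = -6 - 93/56 = -429/56 ≈ -7.6607)
K(-5*1, -5)*(138 + m) = -15*(138 - 429/56) = -15*7299/56 = -109485/56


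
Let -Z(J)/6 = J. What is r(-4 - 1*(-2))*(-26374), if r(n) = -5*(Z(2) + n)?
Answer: -1846180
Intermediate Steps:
Z(J) = -6*J
r(n) = 60 - 5*n (r(n) = -5*(-6*2 + n) = -5*(-12 + n) = 60 - 5*n)
r(-4 - 1*(-2))*(-26374) = (60 - 5*(-4 - 1*(-2)))*(-26374) = (60 - 5*(-4 + 2))*(-26374) = (60 - 5*(-2))*(-26374) = (60 + 10)*(-26374) = 70*(-26374) = -1846180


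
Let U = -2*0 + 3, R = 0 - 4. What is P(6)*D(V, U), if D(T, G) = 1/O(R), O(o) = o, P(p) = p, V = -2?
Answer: -3/2 ≈ -1.5000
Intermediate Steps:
R = -4
U = 3 (U = 0 + 3 = 3)
D(T, G) = -¼ (D(T, G) = 1/(-4) = -¼)
P(6)*D(V, U) = 6*(-¼) = -3/2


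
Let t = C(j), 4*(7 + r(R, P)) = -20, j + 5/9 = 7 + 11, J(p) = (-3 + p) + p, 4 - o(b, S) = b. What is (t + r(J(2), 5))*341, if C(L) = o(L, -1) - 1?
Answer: -81158/9 ≈ -9017.6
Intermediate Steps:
o(b, S) = 4 - b
J(p) = -3 + 2*p
j = 157/9 (j = -5/9 + (7 + 11) = -5/9 + 18 = 157/9 ≈ 17.444)
r(R, P) = -12 (r(R, P) = -7 + (¼)*(-20) = -7 - 5 = -12)
C(L) = 3 - L (C(L) = (4 - L) - 1 = 3 - L)
t = -130/9 (t = 3 - 1*157/9 = 3 - 157/9 = -130/9 ≈ -14.444)
(t + r(J(2), 5))*341 = (-130/9 - 12)*341 = -238/9*341 = -81158/9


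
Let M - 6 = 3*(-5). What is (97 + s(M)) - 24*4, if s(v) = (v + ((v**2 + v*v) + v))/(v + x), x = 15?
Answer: 25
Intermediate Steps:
M = -9 (M = 6 + 3*(-5) = 6 - 15 = -9)
s(v) = (2*v + 2*v**2)/(15 + v) (s(v) = (v + ((v**2 + v*v) + v))/(v + 15) = (v + ((v**2 + v**2) + v))/(15 + v) = (v + (2*v**2 + v))/(15 + v) = (v + (v + 2*v**2))/(15 + v) = (2*v + 2*v**2)/(15 + v))
(97 + s(M)) - 24*4 = (97 + 2*(-9)*(1 - 9)/(15 - 9)) - 24*4 = (97 + 2*(-9)*(-8)/6) - 96 = (97 + 2*(-9)*(1/6)*(-8)) - 96 = (97 + 24) - 96 = 121 - 96 = 25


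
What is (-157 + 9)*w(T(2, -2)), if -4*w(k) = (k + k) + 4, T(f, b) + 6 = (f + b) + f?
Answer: -148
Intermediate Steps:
T(f, b) = -6 + b + 2*f (T(f, b) = -6 + ((f + b) + f) = -6 + ((b + f) + f) = -6 + (b + 2*f) = -6 + b + 2*f)
w(k) = -1 - k/2 (w(k) = -((k + k) + 4)/4 = -(2*k + 4)/4 = -(4 + 2*k)/4 = -1 - k/2)
(-157 + 9)*w(T(2, -2)) = (-157 + 9)*(-1 - (-6 - 2 + 2*2)/2) = -148*(-1 - (-6 - 2 + 4)/2) = -148*(-1 - ½*(-4)) = -148*(-1 + 2) = -148*1 = -148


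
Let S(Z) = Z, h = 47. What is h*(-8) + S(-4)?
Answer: -380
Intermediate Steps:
h*(-8) + S(-4) = 47*(-8) - 4 = -376 - 4 = -380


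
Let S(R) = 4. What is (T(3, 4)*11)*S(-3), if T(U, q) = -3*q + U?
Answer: -396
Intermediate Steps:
T(U, q) = U - 3*q
(T(3, 4)*11)*S(-3) = ((3 - 3*4)*11)*4 = ((3 - 12)*11)*4 = -9*11*4 = -99*4 = -396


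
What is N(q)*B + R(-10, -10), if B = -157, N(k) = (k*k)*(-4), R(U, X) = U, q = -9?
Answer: 50858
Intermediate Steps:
N(k) = -4*k² (N(k) = k²*(-4) = -4*k²)
N(q)*B + R(-10, -10) = -4*(-9)²*(-157) - 10 = -4*81*(-157) - 10 = -324*(-157) - 10 = 50868 - 10 = 50858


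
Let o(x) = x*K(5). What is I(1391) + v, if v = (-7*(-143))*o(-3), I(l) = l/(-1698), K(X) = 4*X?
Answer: -101983271/1698 ≈ -60061.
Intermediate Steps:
o(x) = 20*x (o(x) = x*(4*5) = x*20 = 20*x)
I(l) = -l/1698 (I(l) = l*(-1/1698) = -l/1698)
v = -60060 (v = (-7*(-143))*(20*(-3)) = 1001*(-60) = -60060)
I(1391) + v = -1/1698*1391 - 60060 = -1391/1698 - 60060 = -101983271/1698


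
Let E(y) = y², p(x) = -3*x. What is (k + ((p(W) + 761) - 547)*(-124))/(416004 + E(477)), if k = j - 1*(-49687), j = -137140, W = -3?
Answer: -115105/643533 ≈ -0.17886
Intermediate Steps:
k = -87453 (k = -137140 - 1*(-49687) = -137140 + 49687 = -87453)
(k + ((p(W) + 761) - 547)*(-124))/(416004 + E(477)) = (-87453 + ((-3*(-3) + 761) - 547)*(-124))/(416004 + 477²) = (-87453 + ((9 + 761) - 547)*(-124))/(416004 + 227529) = (-87453 + (770 - 547)*(-124))/643533 = (-87453 + 223*(-124))*(1/643533) = (-87453 - 27652)*(1/643533) = -115105*1/643533 = -115105/643533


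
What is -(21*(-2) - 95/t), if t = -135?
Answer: 1115/27 ≈ 41.296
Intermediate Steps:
-(21*(-2) - 95/t) = -(21*(-2) - 95/(-135)) = -(-42 - 95*(-1/135)) = -(-42 + 19/27) = -1*(-1115/27) = 1115/27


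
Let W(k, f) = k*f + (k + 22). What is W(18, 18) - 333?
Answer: 31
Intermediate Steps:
W(k, f) = 22 + k + f*k (W(k, f) = f*k + (22 + k) = 22 + k + f*k)
W(18, 18) - 333 = (22 + 18 + 18*18) - 333 = (22 + 18 + 324) - 333 = 364 - 333 = 31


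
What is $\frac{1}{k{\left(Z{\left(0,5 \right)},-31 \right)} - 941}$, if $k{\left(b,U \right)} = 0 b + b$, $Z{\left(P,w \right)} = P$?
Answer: $- \frac{1}{941} \approx -0.0010627$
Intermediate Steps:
$k{\left(b,U \right)} = b$ ($k{\left(b,U \right)} = 0 + b = b$)
$\frac{1}{k{\left(Z{\left(0,5 \right)},-31 \right)} - 941} = \frac{1}{0 - 941} = \frac{1}{-941} = - \frac{1}{941}$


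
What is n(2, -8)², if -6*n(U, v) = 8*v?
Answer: 1024/9 ≈ 113.78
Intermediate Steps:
n(U, v) = -4*v/3
n(2, -8)² = (-4/3*(-8))² = (32/3)² = 1024/9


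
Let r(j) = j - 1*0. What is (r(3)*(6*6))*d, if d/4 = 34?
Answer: 14688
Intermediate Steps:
r(j) = j (r(j) = j + 0 = j)
d = 136 (d = 4*34 = 136)
(r(3)*(6*6))*d = (3*(6*6))*136 = (3*36)*136 = 108*136 = 14688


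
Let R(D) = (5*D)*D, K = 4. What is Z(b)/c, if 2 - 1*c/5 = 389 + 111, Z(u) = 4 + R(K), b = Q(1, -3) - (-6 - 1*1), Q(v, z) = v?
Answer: -14/415 ≈ -0.033735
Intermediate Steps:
b = 8 (b = 1 - (-6 - 1*1) = 1 - (-6 - 1) = 1 - 1*(-7) = 1 + 7 = 8)
R(D) = 5*D²
Z(u) = 84 (Z(u) = 4 + 5*4² = 4 + 5*16 = 4 + 80 = 84)
c = -2490 (c = 10 - 5*(389 + 111) = 10 - 5*500 = 10 - 2500 = -2490)
Z(b)/c = 84/(-2490) = 84*(-1/2490) = -14/415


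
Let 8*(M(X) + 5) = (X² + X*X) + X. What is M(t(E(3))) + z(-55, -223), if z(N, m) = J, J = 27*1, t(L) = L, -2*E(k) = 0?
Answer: 22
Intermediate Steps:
E(k) = 0 (E(k) = -½*0 = 0)
J = 27
z(N, m) = 27
M(X) = -5 + X²/4 + X/8 (M(X) = -5 + ((X² + X*X) + X)/8 = -5 + ((X² + X²) + X)/8 = -5 + (2*X² + X)/8 = -5 + (X + 2*X²)/8 = -5 + (X²/4 + X/8) = -5 + X²/4 + X/8)
M(t(E(3))) + z(-55, -223) = (-5 + (¼)*0² + (⅛)*0) + 27 = (-5 + (¼)*0 + 0) + 27 = (-5 + 0 + 0) + 27 = -5 + 27 = 22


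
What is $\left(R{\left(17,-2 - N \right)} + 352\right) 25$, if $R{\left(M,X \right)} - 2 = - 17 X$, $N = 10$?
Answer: $13950$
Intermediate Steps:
$R{\left(M,X \right)} = 2 - 17 X$
$\left(R{\left(17,-2 - N \right)} + 352\right) 25 = \left(\left(2 - 17 \left(-2 - 10\right)\right) + 352\right) 25 = \left(\left(2 - -204\right) + 352\right) 25 = \left(\left(2 + 204\right) + 352\right) 25 = \left(206 + 352\right) 25 = 558 \cdot 25 = 13950$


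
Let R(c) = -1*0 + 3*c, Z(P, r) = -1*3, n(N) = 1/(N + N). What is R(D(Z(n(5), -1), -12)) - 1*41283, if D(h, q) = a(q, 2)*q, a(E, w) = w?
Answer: -41355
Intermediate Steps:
n(N) = 1/(2*N)
Z(P, r) = -3
D(h, q) = 2*q
R(c) = 3*c (R(c) = 0 + 3*c = 3*c)
R(D(Z(n(5), -1), -12)) - 1*41283 = 3*(2*(-12)) - 1*41283 = 3*(-24) - 41283 = -72 - 41283 = -41355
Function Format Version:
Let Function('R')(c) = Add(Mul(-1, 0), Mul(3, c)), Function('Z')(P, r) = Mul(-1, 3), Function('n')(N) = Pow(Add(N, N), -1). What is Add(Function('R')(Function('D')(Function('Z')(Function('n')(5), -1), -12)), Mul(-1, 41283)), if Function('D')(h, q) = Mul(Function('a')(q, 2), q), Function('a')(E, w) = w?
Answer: -41355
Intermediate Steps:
Function('n')(N) = Mul(Rational(1, 2), Pow(N, -1)) (Function('n')(N) = Pow(Mul(2, N), -1) = Mul(Rational(1, 2), Pow(N, -1)))
Function('Z')(P, r) = -3
Function('D')(h, q) = Mul(2, q)
Function('R')(c) = Mul(3, c) (Function('R')(c) = Add(0, Mul(3, c)) = Mul(3, c))
Add(Function('R')(Function('D')(Function('Z')(Function('n')(5), -1), -12)), Mul(-1, 41283)) = Add(Mul(3, Mul(2, -12)), Mul(-1, 41283)) = Add(Mul(3, -24), -41283) = Add(-72, -41283) = -41355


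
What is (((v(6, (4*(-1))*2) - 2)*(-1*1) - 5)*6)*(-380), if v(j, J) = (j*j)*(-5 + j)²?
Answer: 88920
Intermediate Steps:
v(j, J) = j²*(-5 + j)²
(((v(6, (4*(-1))*2) - 2)*(-1*1) - 5)*6)*(-380) = (((6²*(-5 + 6)² - 2)*(-1*1) - 5)*6)*(-380) = (((36*1² - 2)*(-1) - 5)*6)*(-380) = (((36*1 - 2)*(-1) - 5)*6)*(-380) = (((36 - 2)*(-1) - 5)*6)*(-380) = ((34*(-1) - 5)*6)*(-380) = ((-34 - 5)*6)*(-380) = -39*6*(-380) = -234*(-380) = 88920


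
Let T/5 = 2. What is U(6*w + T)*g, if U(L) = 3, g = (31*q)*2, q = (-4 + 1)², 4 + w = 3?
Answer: 1674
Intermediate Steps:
w = -1 (w = -4 + 3 = -1)
T = 10 (T = 5*2 = 10)
q = 9 (q = (-3)² = 9)
g = 558 (g = (31*9)*2 = 279*2 = 558)
U(6*w + T)*g = 3*558 = 1674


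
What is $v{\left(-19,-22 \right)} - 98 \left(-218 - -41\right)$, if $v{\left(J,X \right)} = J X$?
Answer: $17764$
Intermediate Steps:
$v{\left(-19,-22 \right)} - 98 \left(-218 - -41\right) = \left(-19\right) \left(-22\right) - 98 \left(-218 - -41\right) = 418 - 98 \left(-218 + 41\right) = 418 - -17346 = 418 + 17346 = 17764$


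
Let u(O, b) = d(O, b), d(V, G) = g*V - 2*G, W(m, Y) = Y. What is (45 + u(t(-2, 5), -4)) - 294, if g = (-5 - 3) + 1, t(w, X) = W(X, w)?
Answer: -227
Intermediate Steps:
t(w, X) = w
g = -7 (g = -8 + 1 = -7)
d(V, G) = -7*V - 2*G
u(O, b) = -7*O - 2*b
(45 + u(t(-2, 5), -4)) - 294 = (45 + (-7*(-2) - 2*(-4))) - 294 = (45 + (14 + 8)) - 294 = (45 + 22) - 294 = 67 - 294 = -227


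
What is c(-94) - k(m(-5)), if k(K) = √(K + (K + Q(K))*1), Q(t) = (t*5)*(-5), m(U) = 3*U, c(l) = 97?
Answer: 97 - √345 ≈ 78.426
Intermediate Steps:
Q(t) = -25*t (Q(t) = (5*t)*(-5) = -25*t)
k(K) = √23*√(-K) (k(K) = √(K + (K - 25*K)*1) = √(K - 24*K*1) = √(K - 24*K) = √(-23*K) = √23*√(-K))
c(-94) - k(m(-5)) = 97 - √23*√(-3*(-5)) = 97 - √23*√(-1*(-15)) = 97 - √23*√15 = 97 - √345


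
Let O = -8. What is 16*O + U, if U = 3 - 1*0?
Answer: -125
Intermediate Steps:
U = 3 (U = 3 + 0 = 3)
16*O + U = 16*(-8) + 3 = -128 + 3 = -125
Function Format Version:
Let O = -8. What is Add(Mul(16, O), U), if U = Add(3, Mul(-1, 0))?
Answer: -125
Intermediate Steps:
U = 3 (U = Add(3, 0) = 3)
Add(Mul(16, O), U) = Add(Mul(16, -8), 3) = Add(-128, 3) = -125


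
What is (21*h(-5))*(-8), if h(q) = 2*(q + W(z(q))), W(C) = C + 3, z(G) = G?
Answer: 2352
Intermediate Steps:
W(C) = 3 + C
h(q) = 6 + 4*q (h(q) = 2*(q + (3 + q)) = 2*(3 + 2*q) = 6 + 4*q)
(21*h(-5))*(-8) = (21*(6 + 4*(-5)))*(-8) = (21*(6 - 20))*(-8) = (21*(-14))*(-8) = -294*(-8) = 2352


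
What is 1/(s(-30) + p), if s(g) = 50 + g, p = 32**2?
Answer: 1/1044 ≈ 0.00095785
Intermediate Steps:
p = 1024
1/(s(-30) + p) = 1/((50 - 30) + 1024) = 1/(20 + 1024) = 1/1044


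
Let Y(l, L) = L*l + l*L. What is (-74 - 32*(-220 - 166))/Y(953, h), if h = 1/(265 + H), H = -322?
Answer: -349923/953 ≈ -367.18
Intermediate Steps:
h = -1/57 (h = 1/(265 - 322) = 1/(-57) = -1/57 ≈ -0.017544)
Y(l, L) = 2*L*l (Y(l, L) = L*l + L*l = 2*L*l)
(-74 - 32*(-220 - 166))/Y(953, h) = (-74 - 32*(-220 - 166))/((2*(-1/57)*953)) = (-74 - 32*(-386))/(-1906/57) = (-74 + 12352)*(-57/1906) = 12278*(-57/1906) = -349923/953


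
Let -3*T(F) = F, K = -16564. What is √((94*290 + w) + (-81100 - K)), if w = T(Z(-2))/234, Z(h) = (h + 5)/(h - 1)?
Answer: I*√2041084578/234 ≈ 193.07*I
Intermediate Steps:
Z(h) = (5 + h)/(-1 + h)
T(F) = -F/3
w = 1/702 (w = -(5 - 2)/(3*(-1 - 2))/234 = -3/(3*(-3))*(1/234) = -(-1)*3/9*(1/234) = -⅓*(-1)*(1/234) = (⅓)*(1/234) = 1/702 ≈ 0.0014245)
√((94*290 + w) + (-81100 - K)) = √((94*290 + 1/702) + (-81100 - 1*(-16564))) = √((27260 + 1/702) + (-81100 + 16564)) = √(19136521/702 - 64536) = √(-26167751/702) = I*√2041084578/234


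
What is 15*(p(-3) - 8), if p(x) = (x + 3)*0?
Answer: -120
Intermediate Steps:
p(x) = 0 (p(x) = (3 + x)*0 = 0)
15*(p(-3) - 8) = 15*(0 - 8) = 15*(-8) = -120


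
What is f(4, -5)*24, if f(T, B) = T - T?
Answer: 0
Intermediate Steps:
f(T, B) = 0
f(4, -5)*24 = 0*24 = 0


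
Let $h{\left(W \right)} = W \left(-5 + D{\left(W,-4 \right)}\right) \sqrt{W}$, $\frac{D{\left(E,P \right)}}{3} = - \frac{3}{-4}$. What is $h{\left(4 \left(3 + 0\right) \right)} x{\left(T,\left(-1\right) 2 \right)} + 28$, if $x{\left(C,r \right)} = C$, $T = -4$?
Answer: $28 + 264 \sqrt{3} \approx 485.26$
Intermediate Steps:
$D{\left(E,P \right)} = \frac{9}{4}$ ($D{\left(E,P \right)} = 3 \left(- \frac{3}{-4}\right) = 3 \left(\left(-3\right) \left(- \frac{1}{4}\right)\right) = 3 \cdot \frac{3}{4} = \frac{9}{4}$)
$h{\left(W \right)} = - \frac{11 W^{\frac{3}{2}}}{4}$ ($h{\left(W \right)} = W \left(-5 + \frac{9}{4}\right) \sqrt{W} = W \left(- \frac{11}{4}\right) \sqrt{W} = - \frac{11 W}{4} \sqrt{W} = - \frac{11 W^{\frac{3}{2}}}{4}$)
$h{\left(4 \left(3 + 0\right) \right)} x{\left(T,\left(-1\right) 2 \right)} + 28 = - \frac{11 \left(4 \left(3 + 0\right)\right)^{\frac{3}{2}}}{4} \left(-4\right) + 28 = - \frac{11 \left(4 \cdot 3\right)^{\frac{3}{2}}}{4} \left(-4\right) + 28 = - \frac{11 \cdot 12^{\frac{3}{2}}}{4} \left(-4\right) + 28 = - \frac{11 \cdot 24 \sqrt{3}}{4} \left(-4\right) + 28 = - 66 \sqrt{3} \left(-4\right) + 28 = 264 \sqrt{3} + 28 = 28 + 264 \sqrt{3}$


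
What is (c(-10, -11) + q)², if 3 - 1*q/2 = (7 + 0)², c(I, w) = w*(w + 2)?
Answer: 49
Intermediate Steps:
c(I, w) = w*(2 + w)
q = -92 (q = 6 - 2*(7 + 0)² = 6 - 2*7² = 6 - 2*49 = 6 - 98 = -92)
(c(-10, -11) + q)² = (-11*(2 - 11) - 92)² = (-11*(-9) - 92)² = (99 - 92)² = 7² = 49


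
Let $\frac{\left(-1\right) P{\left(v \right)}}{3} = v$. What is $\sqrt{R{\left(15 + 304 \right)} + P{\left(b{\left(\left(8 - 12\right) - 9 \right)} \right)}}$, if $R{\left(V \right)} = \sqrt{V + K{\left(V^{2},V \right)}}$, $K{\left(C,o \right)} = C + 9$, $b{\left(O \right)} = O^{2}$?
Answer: $\sqrt{-507 + \sqrt{102089}} \approx 13.693 i$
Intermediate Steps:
$K{\left(C,o \right)} = 9 + C$
$P{\left(v \right)} = - 3 v$
$R{\left(V \right)} = \sqrt{9 + V + V^{2}}$ ($R{\left(V \right)} = \sqrt{V + \left(9 + V^{2}\right)} = \sqrt{9 + V + V^{2}}$)
$\sqrt{R{\left(15 + 304 \right)} + P{\left(b{\left(\left(8 - 12\right) - 9 \right)} \right)}} = \sqrt{\sqrt{9 + \left(15 + 304\right) + \left(15 + 304\right)^{2}} - 3 \left(\left(8 - 12\right) - 9\right)^{2}} = \sqrt{\sqrt{9 + 319 + 319^{2}} - 3 \left(-4 - 9\right)^{2}} = \sqrt{\sqrt{9 + 319 + 101761} - 3 \left(-13\right)^{2}} = \sqrt{\sqrt{102089} - 507} = \sqrt{-507 + \sqrt{102089}}$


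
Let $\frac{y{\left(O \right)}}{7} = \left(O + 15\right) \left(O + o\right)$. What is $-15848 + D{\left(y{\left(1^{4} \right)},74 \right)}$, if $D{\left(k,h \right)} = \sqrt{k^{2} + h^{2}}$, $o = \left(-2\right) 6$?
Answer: $-15848 + 10 \sqrt{15233} \approx -14614.0$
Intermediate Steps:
$o = -12$
$y{\left(O \right)} = 7 \left(-12 + O\right) \left(15 + O\right)$ ($y{\left(O \right)} = 7 \left(O + 15\right) \left(O - 12\right) = 7 \left(15 + O\right) \left(-12 + O\right) = 7 \left(-12 + O\right) \left(15 + O\right)$)
$D{\left(k,h \right)} = \sqrt{h^{2} + k^{2}}$
$-15848 + D{\left(y{\left(1^{4} \right)},74 \right)} = -15848 + \sqrt{74^{2} + \left(-1260 + 7 \left(1^{4}\right)^{2} + 21 \cdot 1^{4}\right)^{2}} = -15848 + \sqrt{5476 + \left(-1260 + 7 \cdot 1^{2} + 21 \cdot 1\right)^{2}} = -15848 + \sqrt{5476 + \left(-1260 + 7 \cdot 1 + 21\right)^{2}} = -15848 + \sqrt{5476 + \left(-1260 + 7 + 21\right)^{2}} = -15848 + \sqrt{5476 + \left(-1232\right)^{2}} = -15848 + \sqrt{5476 + 1517824} = -15848 + \sqrt{1523300} = -15848 + 10 \sqrt{15233}$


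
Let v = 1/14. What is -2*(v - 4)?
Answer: 55/7 ≈ 7.8571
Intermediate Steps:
v = 1/14 ≈ 0.071429
-2*(v - 4) = -2*(1/14 - 4) = -2*(-55/14) = 55/7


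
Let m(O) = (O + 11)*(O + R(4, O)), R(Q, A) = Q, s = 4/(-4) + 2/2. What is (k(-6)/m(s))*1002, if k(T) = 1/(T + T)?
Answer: -167/88 ≈ -1.8977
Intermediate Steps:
k(T) = 1/(2*T)
s = 0 (s = 4*(-1/4) + 2*(1/2) = -1 + 1 = 0)
m(O) = (4 + O)*(11 + O) (m(O) = (O + 11)*(O + 4) = (11 + O)*(4 + O) = (4 + O)*(11 + O))
(k(-6)/m(s))*1002 = (((1/2)/(-6))/(44 + 0**2 + 15*0))*1002 = (((1/2)*(-1/6))/(44 + 0 + 0))*1002 = -1/12/44*1002 = -1/12*1/44*1002 = -1/528*1002 = -167/88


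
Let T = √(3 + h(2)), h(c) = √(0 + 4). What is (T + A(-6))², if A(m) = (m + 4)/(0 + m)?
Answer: 46/9 + 2*√5/3 ≈ 6.6018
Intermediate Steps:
h(c) = 2 (h(c) = √4 = 2)
A(m) = (4 + m)/m
T = √5 (T = √(3 + 2) = √5 ≈ 2.2361)
(T + A(-6))² = (√5 + (4 - 6)/(-6))² = (√5 - ⅙*(-2))² = (√5 + ⅓)² = (⅓ + √5)²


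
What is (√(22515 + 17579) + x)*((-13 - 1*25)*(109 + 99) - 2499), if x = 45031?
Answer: -468457493 - 10403*√40094 ≈ -4.7054e+8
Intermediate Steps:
(√(22515 + 17579) + x)*((-13 - 1*25)*(109 + 99) - 2499) = (√(22515 + 17579) + 45031)*((-13 - 1*25)*(109 + 99) - 2499) = (√40094 + 45031)*((-13 - 25)*208 - 2499) = (45031 + √40094)*(-38*208 - 2499) = (45031 + √40094)*(-7904 - 2499) = (45031 + √40094)*(-10403) = -468457493 - 10403*√40094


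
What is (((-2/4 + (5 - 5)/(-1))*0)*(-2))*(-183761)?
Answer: 0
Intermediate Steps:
(((-2/4 + (5 - 5)/(-1))*0)*(-2))*(-183761) = (((-2*1/4 + 0*(-1))*0)*(-2))*(-183761) = (((-1/2 + 0)*0)*(-2))*(-183761) = (-1/2*0*(-2))*(-183761) = (0*(-2))*(-183761) = 0*(-183761) = 0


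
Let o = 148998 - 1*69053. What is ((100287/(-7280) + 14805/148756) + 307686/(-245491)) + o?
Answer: 5312410797654346067/66463231736720 ≈ 79930.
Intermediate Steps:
o = 79945 (o = 148998 - 69053 = 79945)
((100287/(-7280) + 14805/148756) + 307686/(-245491)) + o = ((100287/(-7280) + 14805/148756) + 307686/(-245491)) + 79945 = ((100287*(-1/7280) + 14805*(1/148756)) + 307686*(-1/245491)) + 79945 = ((-100287/7280 + 14805/148756) - 307686/245491) + 79945 = (-3702628143/270735920 - 307686/245491) + 79945 = -992263537734333/66463231736720 + 79945 = 5312410797654346067/66463231736720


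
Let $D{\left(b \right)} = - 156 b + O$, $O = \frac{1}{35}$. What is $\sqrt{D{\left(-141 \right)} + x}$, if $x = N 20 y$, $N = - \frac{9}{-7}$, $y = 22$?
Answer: $\frac{\sqrt{27638135}}{35} \approx 150.21$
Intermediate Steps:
$N = \frac{9}{7}$ ($N = \left(-9\right) \left(- \frac{1}{7}\right) = \frac{9}{7} \approx 1.2857$)
$O = \frac{1}{35} \approx 0.028571$
$x = \frac{3960}{7}$ ($x = \frac{9}{7} \cdot 20 \cdot 22 = \frac{180}{7} \cdot 22 = \frac{3960}{7} \approx 565.71$)
$D{\left(b \right)} = \frac{1}{35} - 156 b$ ($D{\left(b \right)} = - 156 b + \frac{1}{35} = \frac{1}{35} - 156 b$)
$\sqrt{D{\left(-141 \right)} + x} = \sqrt{\left(\frac{1}{35} - -21996\right) + \frac{3960}{7}} = \sqrt{\left(\frac{1}{35} + 21996\right) + \frac{3960}{7}} = \sqrt{\frac{769861}{35} + \frac{3960}{7}} = \sqrt{\frac{789661}{35}} = \frac{\sqrt{27638135}}{35}$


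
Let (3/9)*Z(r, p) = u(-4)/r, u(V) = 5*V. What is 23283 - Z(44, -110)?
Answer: 256128/11 ≈ 23284.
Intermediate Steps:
Z(r, p) = -60/r (Z(r, p) = 3*((5*(-4))/r) = 3*(-20/r) = -60/r)
23283 - Z(44, -110) = 23283 - (-60)/44 = 23283 - 1*(-15/11) = 23283 + 15/11 = 256128/11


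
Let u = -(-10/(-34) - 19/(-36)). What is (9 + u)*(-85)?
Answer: -25025/36 ≈ -695.14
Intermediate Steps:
u = -503/612 (u = -(-10*(-1/34) - 19*(-1/36)) = -(5/17 + 19/36) = -1*503/612 = -503/612 ≈ -0.82190)
(9 + u)*(-85) = (9 - 503/612)*(-85) = (5005/612)*(-85) = -25025/36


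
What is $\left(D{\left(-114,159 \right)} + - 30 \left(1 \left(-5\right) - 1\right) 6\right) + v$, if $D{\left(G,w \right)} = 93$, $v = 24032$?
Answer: $25205$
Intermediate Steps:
$\left(D{\left(-114,159 \right)} + - 30 \left(1 \left(-5\right) - 1\right) 6\right) + v = \left(93 + - 30 \left(1 \left(-5\right) - 1\right) 6\right) + 24032 = \left(93 + - 30 \left(-5 - 1\right) 6\right) + 24032 = \left(93 + \left(-30\right) \left(-6\right) 6\right) + 24032 = \left(93 + 180 \cdot 6\right) + 24032 = \left(93 + 1080\right) + 24032 = 1173 + 24032 = 25205$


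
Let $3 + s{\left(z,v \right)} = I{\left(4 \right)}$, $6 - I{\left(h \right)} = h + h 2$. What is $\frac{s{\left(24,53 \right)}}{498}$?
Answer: $- \frac{3}{166} \approx -0.018072$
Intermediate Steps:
$I{\left(h \right)} = 6 - 3 h$ ($I{\left(h \right)} = 6 - \left(h + h 2\right) = 6 - \left(h + 2 h\right) = 6 - 3 h$)
$s{\left(z,v \right)} = -9$ ($s{\left(z,v \right)} = -3 + \left(6 - 12\right) = -3 - 6 = -9$)
$\frac{s{\left(24,53 \right)}}{498} = - \frac{9}{498} = \left(-9\right) \frac{1}{498} = - \frac{3}{166}$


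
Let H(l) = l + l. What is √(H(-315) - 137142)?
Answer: 6*I*√3827 ≈ 371.18*I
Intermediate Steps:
H(l) = 2*l
√(H(-315) - 137142) = √(2*(-315) - 137142) = √(-630 - 137142) = √(-137772) = 6*I*√3827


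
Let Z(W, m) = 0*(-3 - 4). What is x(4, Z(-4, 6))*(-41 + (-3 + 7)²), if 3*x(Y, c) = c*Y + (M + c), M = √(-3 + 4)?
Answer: -25/3 ≈ -8.3333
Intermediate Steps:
M = 1 (M = √1 = 1)
Z(W, m) = 0 (Z(W, m) = 0*(-7) = 0)
x(Y, c) = ⅓ + c/3 + Y*c/3 (x(Y, c) = (c*Y + (1 + c))/3 = (Y*c + (1 + c))/3 = (1 + c + Y*c)/3 = ⅓ + c/3 + Y*c/3)
x(4, Z(-4, 6))*(-41 + (-3 + 7)²) = (⅓ + (⅓)*0 + (⅓)*4*0)*(-41 + (-3 + 7)²) = (⅓ + 0 + 0)*(-41 + 4²) = (-41 + 16)/3 = (⅓)*(-25) = -25/3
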